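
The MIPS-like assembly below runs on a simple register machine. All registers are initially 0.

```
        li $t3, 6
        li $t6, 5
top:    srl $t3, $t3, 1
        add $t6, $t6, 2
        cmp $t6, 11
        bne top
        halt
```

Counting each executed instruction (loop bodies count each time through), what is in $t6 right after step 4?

7

$t3=6
$t6=5
$t3=6>>1=3
$t6=5+2=7
After step 4: $t6 = 7.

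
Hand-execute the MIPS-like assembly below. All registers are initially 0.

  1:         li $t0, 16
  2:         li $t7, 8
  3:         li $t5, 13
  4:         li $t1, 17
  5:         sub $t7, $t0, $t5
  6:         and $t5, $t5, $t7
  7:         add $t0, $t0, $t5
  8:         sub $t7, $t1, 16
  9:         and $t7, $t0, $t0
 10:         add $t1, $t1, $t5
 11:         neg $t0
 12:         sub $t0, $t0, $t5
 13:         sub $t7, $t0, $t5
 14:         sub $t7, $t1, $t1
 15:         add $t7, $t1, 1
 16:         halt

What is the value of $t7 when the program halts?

19

after li $t0, 16: $t0=16
after li $t7, 8: $t7=8
after li $t5, 13: $t5=13
after li $t1, 17: $t1=17
after sub $t7, $t0, $t5: $t7=16-13=3
after and $t5, $t5, $t7: $t5=13&3=1
after add $t0, $t0, $t5: $t0=16+1=17
after sub $t7, $t1, 16: $t7=17-16=1
after and $t7, $t0, $t0: $t7=17&17=17
after add $t1, $t1, $t5: $t1=17+1=18
after neg $t0: $t0=-(17)=-17
after sub $t0, $t0, $t5: $t0=(-17)-1=-18
after sub $t7, $t0, $t5: $t7=(-18)-1=-19
after sub $t7, $t1, $t1: $t7=18-18=0
after add $t7, $t1, 1: $t7=18+1=19
halt.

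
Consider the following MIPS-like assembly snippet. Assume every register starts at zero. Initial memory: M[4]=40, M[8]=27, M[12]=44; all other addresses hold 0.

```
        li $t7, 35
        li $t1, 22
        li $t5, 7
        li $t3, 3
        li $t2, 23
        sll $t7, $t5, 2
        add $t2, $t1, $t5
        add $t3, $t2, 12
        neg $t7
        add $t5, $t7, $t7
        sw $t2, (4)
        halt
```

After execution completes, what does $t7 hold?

-28

after li $t7, 35: $t7=35
after li $t1, 22: $t1=22
after li $t5, 7: $t5=7
after li $t3, 3: $t3=3
after li $t2, 23: $t2=23
after sll $t7, $t5, 2: $t7=7<<2=28
after add $t2, $t1, $t5: $t2=22+7=29
after add $t3, $t2, 12: $t3=29+12=41
after neg $t7: $t7=-(28)=-28
after add $t5, $t7, $t7: $t5=(-28)+(-28)=-56
sw $t2, (4) → M[4]=29
halt.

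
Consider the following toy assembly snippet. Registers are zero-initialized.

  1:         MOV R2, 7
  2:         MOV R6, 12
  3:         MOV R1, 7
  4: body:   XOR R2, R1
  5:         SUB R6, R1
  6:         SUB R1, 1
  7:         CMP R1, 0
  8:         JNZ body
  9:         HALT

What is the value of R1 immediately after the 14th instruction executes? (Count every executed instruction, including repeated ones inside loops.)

R2=7
R6=12
R1=7
R2=7^7=0
R6=12-7=5
R1=7-1=6
CMP R1, 0  (cmp 6,0)
JNZ body: taken
R2=0^6=6
R6=5-6=-1
R1=6-1=5
CMP R1, 0  (cmp 5,0)
JNZ body: taken
R2=6^5=3
After step 14: R1 = 5.

5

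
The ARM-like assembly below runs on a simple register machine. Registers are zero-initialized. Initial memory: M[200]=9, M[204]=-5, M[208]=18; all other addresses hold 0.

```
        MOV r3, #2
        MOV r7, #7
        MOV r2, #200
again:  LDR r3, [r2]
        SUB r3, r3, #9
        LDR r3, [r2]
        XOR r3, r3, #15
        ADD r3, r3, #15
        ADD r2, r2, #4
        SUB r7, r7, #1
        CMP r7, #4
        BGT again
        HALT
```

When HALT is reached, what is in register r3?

44

MOV r3, #2 → r3=2
MOV r7, #7 → r7=7
MOV r2, #200 → r2=200
LDR r3, [r2] → r3=M[200]=9
SUB r3, r3, #9 → r3=9-9=0
LDR r3, [r2] → r3=M[200]=9
XOR r3, r3, #15 → r3=9^15=6
ADD r3, r3, #15 → r3=6+15=21
ADD r2, r2, #4 → r2=200+4=204
SUB r7, r7, #1 → r7=7-1=6
CMP r7, #4  (cmp 6,4)
BGT again: taken
LDR r3, [r2] → r3=M[204]=-5
SUB r3, r3, #9 → r3=(-5)-9=-14
LDR r3, [r2] → r3=M[204]=-5
XOR r3, r3, #15 → r3=(-5)^15=-12
ADD r3, r3, #15 → r3=(-12)+15=3
ADD r2, r2, #4 → r2=204+4=208
SUB r7, r7, #1 → r7=6-1=5
CMP r7, #4  (cmp 5,4)
BGT again: taken
LDR r3, [r2] → r3=M[208]=18
SUB r3, r3, #9 → r3=18-9=9
LDR r3, [r2] → r3=M[208]=18
XOR r3, r3, #15 → r3=18^15=29
ADD r3, r3, #15 → r3=29+15=44
ADD r2, r2, #4 → r2=208+4=212
SUB r7, r7, #1 → r7=5-1=4
CMP r7, #4  (cmp 4,4)
BGT again: not taken
halt.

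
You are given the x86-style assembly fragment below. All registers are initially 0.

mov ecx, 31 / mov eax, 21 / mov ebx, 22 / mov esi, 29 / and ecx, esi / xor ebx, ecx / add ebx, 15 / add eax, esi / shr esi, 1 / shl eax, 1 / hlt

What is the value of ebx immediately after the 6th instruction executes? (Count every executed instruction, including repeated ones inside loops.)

11

mov ecx, 31 → ecx=31
mov eax, 21 → eax=21
mov ebx, 22 → ebx=22
mov esi, 29 → esi=29
and ecx, esi → ecx=31&29=29
xor ebx, ecx → ebx=22^29=11
After step 6: ebx = 11.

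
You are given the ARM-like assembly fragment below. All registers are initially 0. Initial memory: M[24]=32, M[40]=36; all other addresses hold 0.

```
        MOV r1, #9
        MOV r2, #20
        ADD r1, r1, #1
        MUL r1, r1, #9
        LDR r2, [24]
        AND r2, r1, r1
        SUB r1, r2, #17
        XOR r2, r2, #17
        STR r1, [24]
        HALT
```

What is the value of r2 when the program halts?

75

MOV r1, #9 → r1=9
MOV r2, #20 → r2=20
ADD r1, r1, #1 → r1=9+1=10
MUL r1, r1, #9 → r1=10*9=90
LDR r2, [24] → r2=M[24]=32
AND r2, r1, r1 → r2=90&90=90
SUB r1, r2, #17 → r1=90-17=73
XOR r2, r2, #17 → r2=90^17=75
STR r1, [24] → M[24]=73
halt.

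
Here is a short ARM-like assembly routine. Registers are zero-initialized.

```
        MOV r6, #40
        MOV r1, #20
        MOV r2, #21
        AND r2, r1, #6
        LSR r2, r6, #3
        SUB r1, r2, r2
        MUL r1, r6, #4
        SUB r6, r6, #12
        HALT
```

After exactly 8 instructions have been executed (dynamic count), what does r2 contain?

5

MOV r6, #40 → r6=40
MOV r1, #20 → r1=20
MOV r2, #21 → r2=21
AND r2, r1, #6 → r2=20&6=4
LSR r2, r6, #3 → r2=40>>3=5
SUB r1, r2, r2 → r1=5-5=0
MUL r1, r6, #4 → r1=40*4=160
SUB r6, r6, #12 → r6=40-12=28
After step 8: r2 = 5.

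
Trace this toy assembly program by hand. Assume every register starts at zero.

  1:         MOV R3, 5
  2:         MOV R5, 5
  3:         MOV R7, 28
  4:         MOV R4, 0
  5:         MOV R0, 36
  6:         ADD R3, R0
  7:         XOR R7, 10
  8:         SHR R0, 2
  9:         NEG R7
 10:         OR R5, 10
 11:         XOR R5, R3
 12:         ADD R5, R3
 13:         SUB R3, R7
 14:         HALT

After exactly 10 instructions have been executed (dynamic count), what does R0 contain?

MOV R3, 5 → R3=5
MOV R5, 5 → R5=5
MOV R7, 28 → R7=28
MOV R4, 0 → R4=0
MOV R0, 36 → R0=36
ADD R3, R0 → R3=5+36=41
XOR R7, 10 → R7=28^10=22
SHR R0, 2 → R0=36>>2=9
NEG R7 → R7=-(22)=-22
OR R5, 10 → R5=5|10=15
After step 10: R0 = 9.

9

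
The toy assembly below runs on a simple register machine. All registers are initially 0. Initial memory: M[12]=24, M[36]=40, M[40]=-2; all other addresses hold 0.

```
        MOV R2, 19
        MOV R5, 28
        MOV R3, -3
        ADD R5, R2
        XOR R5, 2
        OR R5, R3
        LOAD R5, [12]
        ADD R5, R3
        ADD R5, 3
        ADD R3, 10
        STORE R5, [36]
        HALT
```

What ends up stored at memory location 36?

24

MOV R2, 19 → R2=19
MOV R5, 28 → R5=28
MOV R3, -3 → R3=-3
ADD R5, R2 → R5=28+19=47
XOR R5, 2 → R5=47^2=45
OR R5, R3 → R5=45|(-3)=-3
LOAD R5, [12] → R5=M[12]=24
ADD R5, R3 → R5=24+(-3)=21
ADD R5, 3 → R5=21+3=24
ADD R3, 10 → R3=(-3)+10=7
STORE R5, [36] → M[36]=24
halt.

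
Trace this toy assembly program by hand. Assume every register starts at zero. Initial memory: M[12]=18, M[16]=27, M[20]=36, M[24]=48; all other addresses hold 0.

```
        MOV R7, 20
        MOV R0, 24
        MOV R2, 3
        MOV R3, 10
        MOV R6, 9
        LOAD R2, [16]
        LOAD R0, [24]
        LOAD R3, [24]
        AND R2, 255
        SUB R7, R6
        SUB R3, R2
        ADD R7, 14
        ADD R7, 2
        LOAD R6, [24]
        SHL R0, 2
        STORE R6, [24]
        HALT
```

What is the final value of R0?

192

R7=20
R0=24
R2=3
R3=10
R6=9
R2=M[16]=27
R0=M[24]=48
R3=M[24]=48
R2=27&255=27
R7=20-9=11
R3=48-27=21
R7=11+14=25
R7=25+2=27
R6=M[24]=48
R0=48<<2=192
STORE R6, [24] → M[24]=48
halt.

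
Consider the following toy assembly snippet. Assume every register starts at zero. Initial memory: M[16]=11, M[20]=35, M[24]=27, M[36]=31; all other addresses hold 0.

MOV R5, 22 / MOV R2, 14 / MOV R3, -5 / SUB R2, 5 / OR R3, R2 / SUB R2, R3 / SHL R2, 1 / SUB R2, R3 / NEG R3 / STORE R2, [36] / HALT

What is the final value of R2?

R5=22
R2=14
R3=-5
R2=14-5=9
R3=(-5)|9=-5
R2=9-(-5)=14
R2=14<<1=28
R2=28-(-5)=33
R3=-(-5)=5
STORE R2, [36] → M[36]=33
halt.

33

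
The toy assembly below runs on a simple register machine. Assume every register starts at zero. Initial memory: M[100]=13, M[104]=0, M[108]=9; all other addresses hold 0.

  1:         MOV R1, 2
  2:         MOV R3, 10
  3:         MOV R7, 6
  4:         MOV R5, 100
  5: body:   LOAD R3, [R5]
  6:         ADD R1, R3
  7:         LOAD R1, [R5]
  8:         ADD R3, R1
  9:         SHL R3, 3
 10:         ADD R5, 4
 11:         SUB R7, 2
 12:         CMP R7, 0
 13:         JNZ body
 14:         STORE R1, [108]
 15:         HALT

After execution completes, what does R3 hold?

after MOV R1, 2: R1=2
after MOV R3, 10: R3=10
after MOV R7, 6: R7=6
after MOV R5, 100: R5=100
after LOAD R3, [R5]: R3=M[100]=13
after ADD R1, R3: R1=2+13=15
after LOAD R1, [R5]: R1=M[100]=13
after ADD R3, R1: R3=13+13=26
after SHL R3, 3: R3=26<<3=208
after ADD R5, 4: R5=100+4=104
after SUB R7, 2: R7=6-2=4
CMP R7, 0  (cmp 4,0)
JNZ body: taken
after LOAD R3, [R5]: R3=M[104]=0
after ADD R1, R3: R1=13+0=13
after LOAD R1, [R5]: R1=M[104]=0
after ADD R3, R1: R3=0+0=0
after SHL R3, 3: R3=0<<3=0
after ADD R5, 4: R5=104+4=108
after SUB R7, 2: R7=4-2=2
CMP R7, 0  (cmp 2,0)
JNZ body: taken
after LOAD R3, [R5]: R3=M[108]=9
after ADD R1, R3: R1=0+9=9
after LOAD R1, [R5]: R1=M[108]=9
after ADD R3, R1: R3=9+9=18
after SHL R3, 3: R3=18<<3=144
after ADD R5, 4: R5=108+4=112
after SUB R7, 2: R7=2-2=0
CMP R7, 0  (cmp 0,0)
JNZ body: not taken
STORE R1, [108] → M[108]=9
halt.

144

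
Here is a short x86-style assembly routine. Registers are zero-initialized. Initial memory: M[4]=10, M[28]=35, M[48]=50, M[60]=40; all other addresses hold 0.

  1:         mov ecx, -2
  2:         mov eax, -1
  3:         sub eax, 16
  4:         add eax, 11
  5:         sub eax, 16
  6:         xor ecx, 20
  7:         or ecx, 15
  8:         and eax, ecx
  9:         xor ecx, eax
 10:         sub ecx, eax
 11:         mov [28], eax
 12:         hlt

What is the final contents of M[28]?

-22

ecx=-2
eax=-1
eax=(-1)-16=-17
eax=(-17)+11=-6
eax=(-6)-16=-22
ecx=(-2)^20=-22
ecx=(-22)|15=-17
eax=(-22)&(-17)=-22
ecx=(-17)^(-22)=5
ecx=5-(-22)=27
mov [28], eax → M[28]=-22
halt.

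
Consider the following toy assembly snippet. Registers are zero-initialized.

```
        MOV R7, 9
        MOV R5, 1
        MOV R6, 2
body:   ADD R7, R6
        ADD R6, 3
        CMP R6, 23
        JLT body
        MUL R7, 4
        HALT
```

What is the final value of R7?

after MOV R7, 9: R7=9
after MOV R5, 1: R5=1
after MOV R6, 2: R6=2
after ADD R7, R6: R7=9+2=11
after ADD R6, 3: R6=2+3=5
CMP R6, 23  (cmp 5,23)
JLT body: taken
after ADD R7, R6: R7=11+5=16
after ADD R6, 3: R6=5+3=8
CMP R6, 23  (cmp 8,23)
JLT body: taken
after ADD R7, R6: R7=16+8=24
after ADD R6, 3: R6=8+3=11
CMP R6, 23  (cmp 11,23)
JLT body: taken
after ADD R7, R6: R7=24+11=35
after ADD R6, 3: R6=11+3=14
CMP R6, 23  (cmp 14,23)
JLT body: taken
after ADD R7, R6: R7=35+14=49
after ADD R6, 3: R6=14+3=17
CMP R6, 23  (cmp 17,23)
JLT body: taken
after ADD R7, R6: R7=49+17=66
after ADD R6, 3: R6=17+3=20
CMP R6, 23  (cmp 20,23)
JLT body: taken
after ADD R7, R6: R7=66+20=86
after ADD R6, 3: R6=20+3=23
CMP R6, 23  (cmp 23,23)
JLT body: not taken
after MUL R7, 4: R7=86*4=344
halt.

344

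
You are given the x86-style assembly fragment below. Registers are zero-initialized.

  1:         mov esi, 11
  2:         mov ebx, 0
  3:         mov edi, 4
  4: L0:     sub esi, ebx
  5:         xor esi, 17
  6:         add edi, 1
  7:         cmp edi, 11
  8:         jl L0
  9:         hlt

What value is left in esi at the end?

26

esi=11
ebx=0
edi=4
esi=11-0=11
esi=11^17=26
edi=4+1=5
cmp edi, 11  (cmp 5,11)
jl L0: taken
esi=26-0=26
esi=26^17=11
edi=5+1=6
cmp edi, 11  (cmp 6,11)
jl L0: taken
esi=11-0=11
esi=11^17=26
edi=6+1=7
cmp edi, 11  (cmp 7,11)
jl L0: taken
esi=26-0=26
esi=26^17=11
edi=7+1=8
cmp edi, 11  (cmp 8,11)
jl L0: taken
esi=11-0=11
esi=11^17=26
edi=8+1=9
cmp edi, 11  (cmp 9,11)
jl L0: taken
esi=26-0=26
esi=26^17=11
edi=9+1=10
cmp edi, 11  (cmp 10,11)
jl L0: taken
esi=11-0=11
esi=11^17=26
edi=10+1=11
cmp edi, 11  (cmp 11,11)
jl L0: not taken
halt.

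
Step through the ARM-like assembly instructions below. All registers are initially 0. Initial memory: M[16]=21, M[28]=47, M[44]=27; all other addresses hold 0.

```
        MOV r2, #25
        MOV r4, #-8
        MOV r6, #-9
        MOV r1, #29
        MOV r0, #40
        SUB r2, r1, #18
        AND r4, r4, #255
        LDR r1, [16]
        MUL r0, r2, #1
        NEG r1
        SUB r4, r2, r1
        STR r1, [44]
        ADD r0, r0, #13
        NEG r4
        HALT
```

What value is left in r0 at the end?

after MOV r2, #25: r2=25
after MOV r4, #-8: r4=-8
after MOV r6, #-9: r6=-9
after MOV r1, #29: r1=29
after MOV r0, #40: r0=40
after SUB r2, r1, #18: r2=29-18=11
after AND r4, r4, #255: r4=(-8)&255=248
after LDR r1, [16]: r1=M[16]=21
after MUL r0, r2, #1: r0=11*1=11
after NEG r1: r1=-(21)=-21
after SUB r4, r2, r1: r4=11-(-21)=32
STR r1, [44] → M[44]=-21
after ADD r0, r0, #13: r0=11+13=24
after NEG r4: r4=-(32)=-32
halt.

24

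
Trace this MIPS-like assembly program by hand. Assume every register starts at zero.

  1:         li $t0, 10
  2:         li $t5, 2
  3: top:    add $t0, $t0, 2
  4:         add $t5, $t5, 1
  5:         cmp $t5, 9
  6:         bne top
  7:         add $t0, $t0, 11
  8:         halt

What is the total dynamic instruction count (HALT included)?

32

li $t0, 10 → $t0=10
li $t5, 2 → $t5=2
add $t0, $t0, 2 → $t0=10+2=12
add $t5, $t5, 1 → $t5=2+1=3
cmp $t5, 9  (cmp 3,9)
bne top: taken
add $t0, $t0, 2 → $t0=12+2=14
add $t5, $t5, 1 → $t5=3+1=4
cmp $t5, 9  (cmp 4,9)
bne top: taken
add $t0, $t0, 2 → $t0=14+2=16
add $t5, $t5, 1 → $t5=4+1=5
cmp $t5, 9  (cmp 5,9)
bne top: taken
add $t0, $t0, 2 → $t0=16+2=18
add $t5, $t5, 1 → $t5=5+1=6
cmp $t5, 9  (cmp 6,9)
bne top: taken
add $t0, $t0, 2 → $t0=18+2=20
add $t5, $t5, 1 → $t5=6+1=7
cmp $t5, 9  (cmp 7,9)
bne top: taken
add $t0, $t0, 2 → $t0=20+2=22
add $t5, $t5, 1 → $t5=7+1=8
cmp $t5, 9  (cmp 8,9)
bne top: taken
add $t0, $t0, 2 → $t0=22+2=24
add $t5, $t5, 1 → $t5=8+1=9
cmp $t5, 9  (cmp 9,9)
bne top: not taken
add $t0, $t0, 11 → $t0=24+11=35
halt.
Total executed instructions: 32.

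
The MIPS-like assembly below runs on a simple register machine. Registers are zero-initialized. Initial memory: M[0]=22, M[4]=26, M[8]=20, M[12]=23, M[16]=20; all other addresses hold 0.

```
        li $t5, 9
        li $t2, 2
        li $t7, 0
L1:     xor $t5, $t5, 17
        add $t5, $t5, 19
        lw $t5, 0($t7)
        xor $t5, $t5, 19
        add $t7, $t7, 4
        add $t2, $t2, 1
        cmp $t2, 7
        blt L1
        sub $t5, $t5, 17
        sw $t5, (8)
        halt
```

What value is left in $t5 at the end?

-10

after li $t5, 9: $t5=9
after li $t2, 2: $t2=2
after li $t7, 0: $t7=0
after xor $t5, $t5, 17: $t5=9^17=24
after add $t5, $t5, 19: $t5=24+19=43
after lw $t5, 0($t7): $t5=M[0]=22
after xor $t5, $t5, 19: $t5=22^19=5
after add $t7, $t7, 4: $t7=0+4=4
after add $t2, $t2, 1: $t2=2+1=3
cmp $t2, 7  (cmp 3,7)
blt L1: taken
after xor $t5, $t5, 17: $t5=5^17=20
after add $t5, $t5, 19: $t5=20+19=39
after lw $t5, 0($t7): $t5=M[4]=26
after xor $t5, $t5, 19: $t5=26^19=9
after add $t7, $t7, 4: $t7=4+4=8
after add $t2, $t2, 1: $t2=3+1=4
cmp $t2, 7  (cmp 4,7)
blt L1: taken
after xor $t5, $t5, 17: $t5=9^17=24
after add $t5, $t5, 19: $t5=24+19=43
after lw $t5, 0($t7): $t5=M[8]=20
after xor $t5, $t5, 19: $t5=20^19=7
after add $t7, $t7, 4: $t7=8+4=12
after add $t2, $t2, 1: $t2=4+1=5
cmp $t2, 7  (cmp 5,7)
blt L1: taken
after xor $t5, $t5, 17: $t5=7^17=22
after add $t5, $t5, 19: $t5=22+19=41
after lw $t5, 0($t7): $t5=M[12]=23
after xor $t5, $t5, 19: $t5=23^19=4
after add $t7, $t7, 4: $t7=12+4=16
after add $t2, $t2, 1: $t2=5+1=6
cmp $t2, 7  (cmp 6,7)
blt L1: taken
after xor $t5, $t5, 17: $t5=4^17=21
after add $t5, $t5, 19: $t5=21+19=40
after lw $t5, 0($t7): $t5=M[16]=20
after xor $t5, $t5, 19: $t5=20^19=7
after add $t7, $t7, 4: $t7=16+4=20
after add $t2, $t2, 1: $t2=6+1=7
cmp $t2, 7  (cmp 7,7)
blt L1: not taken
after sub $t5, $t5, 17: $t5=7-17=-10
sw $t5, (8) → M[8]=-10
halt.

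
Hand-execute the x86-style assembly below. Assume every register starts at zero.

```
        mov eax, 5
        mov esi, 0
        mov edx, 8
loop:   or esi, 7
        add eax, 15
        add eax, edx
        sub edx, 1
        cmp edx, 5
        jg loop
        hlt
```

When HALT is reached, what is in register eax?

eax=5
esi=0
edx=8
esi=0|7=7
eax=5+15=20
eax=20+8=28
edx=8-1=7
cmp edx, 5  (cmp 7,5)
jg loop: taken
esi=7|7=7
eax=28+15=43
eax=43+7=50
edx=7-1=6
cmp edx, 5  (cmp 6,5)
jg loop: taken
esi=7|7=7
eax=50+15=65
eax=65+6=71
edx=6-1=5
cmp edx, 5  (cmp 5,5)
jg loop: not taken
halt.

71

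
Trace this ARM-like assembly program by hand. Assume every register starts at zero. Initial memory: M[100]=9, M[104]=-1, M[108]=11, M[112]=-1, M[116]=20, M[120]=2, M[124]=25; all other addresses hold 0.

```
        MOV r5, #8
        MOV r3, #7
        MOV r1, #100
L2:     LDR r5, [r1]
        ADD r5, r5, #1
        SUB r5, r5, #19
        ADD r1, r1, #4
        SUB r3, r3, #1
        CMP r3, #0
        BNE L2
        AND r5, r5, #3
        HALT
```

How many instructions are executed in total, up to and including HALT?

r5=8
r3=7
r1=100
r5=M[100]=9
r5=9+1=10
r5=10-19=-9
r1=100+4=104
r3=7-1=6
CMP r3, #0  (cmp 6,0)
BNE L2: taken
r5=M[104]=-1
r5=(-1)+1=0
r5=0-19=-19
r1=104+4=108
r3=6-1=5
CMP r3, #0  (cmp 5,0)
BNE L2: taken
r5=M[108]=11
r5=11+1=12
r5=12-19=-7
r1=108+4=112
r3=5-1=4
CMP r3, #0  (cmp 4,0)
BNE L2: taken
r5=M[112]=-1
r5=(-1)+1=0
r5=0-19=-19
r1=112+4=116
r3=4-1=3
CMP r3, #0  (cmp 3,0)
BNE L2: taken
r5=M[116]=20
r5=20+1=21
r5=21-19=2
r1=116+4=120
r3=3-1=2
CMP r3, #0  (cmp 2,0)
BNE L2: taken
r5=M[120]=2
r5=2+1=3
r5=3-19=-16
r1=120+4=124
r3=2-1=1
CMP r3, #0  (cmp 1,0)
BNE L2: taken
r5=M[124]=25
r5=25+1=26
r5=26-19=7
r1=124+4=128
r3=1-1=0
CMP r3, #0  (cmp 0,0)
BNE L2: not taken
r5=7&3=3
halt.
Total executed instructions: 54.

54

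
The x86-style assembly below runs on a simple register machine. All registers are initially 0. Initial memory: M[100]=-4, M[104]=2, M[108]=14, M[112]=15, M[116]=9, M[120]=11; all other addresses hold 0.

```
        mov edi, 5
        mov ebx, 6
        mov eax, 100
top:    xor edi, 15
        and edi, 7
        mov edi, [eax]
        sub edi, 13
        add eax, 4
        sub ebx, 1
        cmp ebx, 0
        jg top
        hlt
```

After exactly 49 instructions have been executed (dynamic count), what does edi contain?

mov edi, 5 → edi=5
mov ebx, 6 → ebx=6
mov eax, 100 → eax=100
xor edi, 15 → edi=5^15=10
and edi, 7 → edi=10&7=2
mov edi, [eax] → edi=M[100]=-4
sub edi, 13 → edi=(-4)-13=-17
add eax, 4 → eax=100+4=104
sub ebx, 1 → ebx=6-1=5
cmp ebx, 0  (cmp 5,0)
jg top: taken
xor edi, 15 → edi=(-17)^15=-32
and edi, 7 → edi=(-32)&7=0
mov edi, [eax] → edi=M[104]=2
sub edi, 13 → edi=2-13=-11
add eax, 4 → eax=104+4=108
sub ebx, 1 → ebx=5-1=4
cmp ebx, 0  (cmp 4,0)
jg top: taken
xor edi, 15 → edi=(-11)^15=-6
and edi, 7 → edi=(-6)&7=2
mov edi, [eax] → edi=M[108]=14
sub edi, 13 → edi=14-13=1
add eax, 4 → eax=108+4=112
sub ebx, 1 → ebx=4-1=3
cmp ebx, 0  (cmp 3,0)
jg top: taken
xor edi, 15 → edi=1^15=14
and edi, 7 → edi=14&7=6
mov edi, [eax] → edi=M[112]=15
sub edi, 13 → edi=15-13=2
add eax, 4 → eax=112+4=116
sub ebx, 1 → ebx=3-1=2
cmp ebx, 0  (cmp 2,0)
jg top: taken
xor edi, 15 → edi=2^15=13
and edi, 7 → edi=13&7=5
mov edi, [eax] → edi=M[116]=9
sub edi, 13 → edi=9-13=-4
add eax, 4 → eax=116+4=120
sub ebx, 1 → ebx=2-1=1
cmp ebx, 0  (cmp 1,0)
jg top: taken
xor edi, 15 → edi=(-4)^15=-13
and edi, 7 → edi=(-13)&7=3
mov edi, [eax] → edi=M[120]=11
sub edi, 13 → edi=11-13=-2
add eax, 4 → eax=120+4=124
sub ebx, 1 → ebx=1-1=0
After step 49: edi = -2.

-2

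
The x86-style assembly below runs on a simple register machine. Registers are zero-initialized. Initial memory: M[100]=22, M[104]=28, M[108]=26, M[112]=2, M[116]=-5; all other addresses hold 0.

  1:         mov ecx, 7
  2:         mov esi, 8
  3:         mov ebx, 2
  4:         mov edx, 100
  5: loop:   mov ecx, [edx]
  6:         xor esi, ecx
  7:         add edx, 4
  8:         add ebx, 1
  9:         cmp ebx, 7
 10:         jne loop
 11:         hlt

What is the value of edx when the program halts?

mov ecx, 7 → ecx=7
mov esi, 8 → esi=8
mov ebx, 2 → ebx=2
mov edx, 100 → edx=100
mov ecx, [edx] → ecx=M[100]=22
xor esi, ecx → esi=8^22=30
add edx, 4 → edx=100+4=104
add ebx, 1 → ebx=2+1=3
cmp ebx, 7  (cmp 3,7)
jne loop: taken
mov ecx, [edx] → ecx=M[104]=28
xor esi, ecx → esi=30^28=2
add edx, 4 → edx=104+4=108
add ebx, 1 → ebx=3+1=4
cmp ebx, 7  (cmp 4,7)
jne loop: taken
mov ecx, [edx] → ecx=M[108]=26
xor esi, ecx → esi=2^26=24
add edx, 4 → edx=108+4=112
add ebx, 1 → ebx=4+1=5
cmp ebx, 7  (cmp 5,7)
jne loop: taken
mov ecx, [edx] → ecx=M[112]=2
xor esi, ecx → esi=24^2=26
add edx, 4 → edx=112+4=116
add ebx, 1 → ebx=5+1=6
cmp ebx, 7  (cmp 6,7)
jne loop: taken
mov ecx, [edx] → ecx=M[116]=-5
xor esi, ecx → esi=26^(-5)=-31
add edx, 4 → edx=116+4=120
add ebx, 1 → ebx=6+1=7
cmp ebx, 7  (cmp 7,7)
jne loop: not taken
halt.

120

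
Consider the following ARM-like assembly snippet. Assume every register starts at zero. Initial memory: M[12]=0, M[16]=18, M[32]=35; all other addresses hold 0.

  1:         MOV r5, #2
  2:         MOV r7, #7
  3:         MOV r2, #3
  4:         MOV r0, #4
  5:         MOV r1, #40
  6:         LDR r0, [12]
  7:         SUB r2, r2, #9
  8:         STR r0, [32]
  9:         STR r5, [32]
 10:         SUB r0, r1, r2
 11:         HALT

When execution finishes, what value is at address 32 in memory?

after MOV r5, #2: r5=2
after MOV r7, #7: r7=7
after MOV r2, #3: r2=3
after MOV r0, #4: r0=4
after MOV r1, #40: r1=40
after LDR r0, [12]: r0=M[12]=0
after SUB r2, r2, #9: r2=3-9=-6
STR r0, [32] → M[32]=0
STR r5, [32] → M[32]=2
after SUB r0, r1, r2: r0=40-(-6)=46
halt.

2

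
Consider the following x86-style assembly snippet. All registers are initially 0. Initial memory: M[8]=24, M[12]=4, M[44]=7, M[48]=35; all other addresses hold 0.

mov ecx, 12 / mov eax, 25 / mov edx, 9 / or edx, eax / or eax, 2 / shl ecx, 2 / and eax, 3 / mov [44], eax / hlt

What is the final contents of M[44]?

3

after mov ecx, 12: ecx=12
after mov eax, 25: eax=25
after mov edx, 9: edx=9
after or edx, eax: edx=9|25=25
after or eax, 2: eax=25|2=27
after shl ecx, 2: ecx=12<<2=48
after and eax, 3: eax=27&3=3
mov [44], eax → M[44]=3
halt.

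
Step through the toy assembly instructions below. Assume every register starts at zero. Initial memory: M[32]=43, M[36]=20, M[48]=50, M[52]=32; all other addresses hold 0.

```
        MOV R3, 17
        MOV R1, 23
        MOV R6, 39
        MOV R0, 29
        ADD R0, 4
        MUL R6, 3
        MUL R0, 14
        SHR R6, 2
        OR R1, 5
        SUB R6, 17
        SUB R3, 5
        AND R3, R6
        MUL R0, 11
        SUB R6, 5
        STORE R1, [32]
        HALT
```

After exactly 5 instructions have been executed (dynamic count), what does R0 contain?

33

R3=17
R1=23
R6=39
R0=29
R0=29+4=33
After step 5: R0 = 33.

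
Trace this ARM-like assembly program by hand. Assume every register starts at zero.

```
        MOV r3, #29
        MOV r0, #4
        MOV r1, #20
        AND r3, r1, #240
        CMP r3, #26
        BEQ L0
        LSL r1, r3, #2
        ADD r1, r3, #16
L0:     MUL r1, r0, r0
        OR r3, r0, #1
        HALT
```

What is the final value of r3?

after MOV r3, #29: r3=29
after MOV r0, #4: r0=4
after MOV r1, #20: r1=20
after AND r3, r1, #240: r3=20&240=16
CMP r3, #26  (cmp 16,26)
BEQ L0: not taken
after LSL r1, r3, #2: r1=16<<2=64
after ADD r1, r3, #16: r1=16+16=32
after MUL r1, r0, r0: r1=4*4=16
after OR r3, r0, #1: r3=4|1=5
halt.

5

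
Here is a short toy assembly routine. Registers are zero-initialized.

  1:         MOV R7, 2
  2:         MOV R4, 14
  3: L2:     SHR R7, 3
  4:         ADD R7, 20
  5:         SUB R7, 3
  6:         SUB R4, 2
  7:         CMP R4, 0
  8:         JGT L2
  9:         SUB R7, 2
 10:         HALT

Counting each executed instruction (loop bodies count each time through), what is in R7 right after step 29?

19

MOV R7, 2 → R7=2
MOV R4, 14 → R4=14
SHR R7, 3 → R7=2>>3=0
ADD R7, 20 → R7=0+20=20
SUB R7, 3 → R7=20-3=17
SUB R4, 2 → R4=14-2=12
CMP R4, 0  (cmp 12,0)
JGT L2: taken
SHR R7, 3 → R7=17>>3=2
ADD R7, 20 → R7=2+20=22
SUB R7, 3 → R7=22-3=19
SUB R4, 2 → R4=12-2=10
CMP R4, 0  (cmp 10,0)
JGT L2: taken
SHR R7, 3 → R7=19>>3=2
ADD R7, 20 → R7=2+20=22
SUB R7, 3 → R7=22-3=19
SUB R4, 2 → R4=10-2=8
CMP R4, 0  (cmp 8,0)
JGT L2: taken
SHR R7, 3 → R7=19>>3=2
ADD R7, 20 → R7=2+20=22
SUB R7, 3 → R7=22-3=19
SUB R4, 2 → R4=8-2=6
CMP R4, 0  (cmp 6,0)
JGT L2: taken
SHR R7, 3 → R7=19>>3=2
ADD R7, 20 → R7=2+20=22
SUB R7, 3 → R7=22-3=19
After step 29: R7 = 19.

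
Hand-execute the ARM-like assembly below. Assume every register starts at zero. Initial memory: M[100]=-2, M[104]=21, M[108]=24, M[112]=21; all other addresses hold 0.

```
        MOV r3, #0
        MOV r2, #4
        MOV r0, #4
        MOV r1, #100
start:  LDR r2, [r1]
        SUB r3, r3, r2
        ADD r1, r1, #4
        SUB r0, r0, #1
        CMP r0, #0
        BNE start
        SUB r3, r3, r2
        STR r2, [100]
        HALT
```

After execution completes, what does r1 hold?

r3=0
r2=4
r0=4
r1=100
r2=M[100]=-2
r3=0-(-2)=2
r1=100+4=104
r0=4-1=3
CMP r0, #0  (cmp 3,0)
BNE start: taken
r2=M[104]=21
r3=2-21=-19
r1=104+4=108
r0=3-1=2
CMP r0, #0  (cmp 2,0)
BNE start: taken
r2=M[108]=24
r3=(-19)-24=-43
r1=108+4=112
r0=2-1=1
CMP r0, #0  (cmp 1,0)
BNE start: taken
r2=M[112]=21
r3=(-43)-21=-64
r1=112+4=116
r0=1-1=0
CMP r0, #0  (cmp 0,0)
BNE start: not taken
r3=(-64)-21=-85
STR r2, [100] → M[100]=21
halt.

116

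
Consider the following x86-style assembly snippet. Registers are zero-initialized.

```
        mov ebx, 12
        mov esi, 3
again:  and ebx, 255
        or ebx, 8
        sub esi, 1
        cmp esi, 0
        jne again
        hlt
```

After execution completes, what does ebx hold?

mov ebx, 12 → ebx=12
mov esi, 3 → esi=3
and ebx, 255 → ebx=12&255=12
or ebx, 8 → ebx=12|8=12
sub esi, 1 → esi=3-1=2
cmp esi, 0  (cmp 2,0)
jne again: taken
and ebx, 255 → ebx=12&255=12
or ebx, 8 → ebx=12|8=12
sub esi, 1 → esi=2-1=1
cmp esi, 0  (cmp 1,0)
jne again: taken
and ebx, 255 → ebx=12&255=12
or ebx, 8 → ebx=12|8=12
sub esi, 1 → esi=1-1=0
cmp esi, 0  (cmp 0,0)
jne again: not taken
halt.

12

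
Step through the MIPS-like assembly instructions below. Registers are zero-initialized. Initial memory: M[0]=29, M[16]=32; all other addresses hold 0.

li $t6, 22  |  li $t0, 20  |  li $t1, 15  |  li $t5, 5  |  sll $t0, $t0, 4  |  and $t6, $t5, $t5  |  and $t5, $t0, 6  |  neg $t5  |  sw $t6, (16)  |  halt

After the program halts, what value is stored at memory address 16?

$t6=22
$t0=20
$t1=15
$t5=5
$t0=20<<4=320
$t6=5&5=5
$t5=320&6=0
$t5=-(0)=0
sw $t6, (16) → M[16]=5
halt.

5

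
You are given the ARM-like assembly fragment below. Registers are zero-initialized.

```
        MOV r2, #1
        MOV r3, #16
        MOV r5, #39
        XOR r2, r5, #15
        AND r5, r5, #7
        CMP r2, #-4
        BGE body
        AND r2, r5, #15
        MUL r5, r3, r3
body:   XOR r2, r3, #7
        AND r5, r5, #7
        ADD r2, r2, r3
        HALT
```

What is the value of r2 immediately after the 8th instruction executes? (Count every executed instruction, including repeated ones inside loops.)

23

r2=1
r3=16
r5=39
r2=39^15=40
r5=39&7=7
CMP r2, #-4  (cmp 40,-4)
BGE body: taken
r2=16^7=23
After step 8: r2 = 23.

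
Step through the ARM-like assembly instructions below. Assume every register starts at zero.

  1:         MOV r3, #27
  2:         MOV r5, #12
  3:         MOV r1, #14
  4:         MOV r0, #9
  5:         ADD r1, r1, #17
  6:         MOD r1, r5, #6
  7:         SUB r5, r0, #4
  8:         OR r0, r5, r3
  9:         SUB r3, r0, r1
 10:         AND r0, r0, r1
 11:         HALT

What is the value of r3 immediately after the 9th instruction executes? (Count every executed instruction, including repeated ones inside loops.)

MOV r3, #27 → r3=27
MOV r5, #12 → r5=12
MOV r1, #14 → r1=14
MOV r0, #9 → r0=9
ADD r1, r1, #17 → r1=14+17=31
MOD r1, r5, #6 → r1=12%6=0
SUB r5, r0, #4 → r5=9-4=5
OR r0, r5, r3 → r0=5|27=31
SUB r3, r0, r1 → r3=31-0=31
After step 9: r3 = 31.

31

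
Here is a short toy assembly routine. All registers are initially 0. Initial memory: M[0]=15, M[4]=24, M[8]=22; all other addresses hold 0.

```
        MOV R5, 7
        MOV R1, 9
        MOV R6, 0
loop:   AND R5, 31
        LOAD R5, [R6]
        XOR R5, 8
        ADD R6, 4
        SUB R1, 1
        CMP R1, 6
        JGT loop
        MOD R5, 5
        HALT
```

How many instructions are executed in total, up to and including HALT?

26

after MOV R5, 7: R5=7
after MOV R1, 9: R1=9
after MOV R6, 0: R6=0
after AND R5, 31: R5=7&31=7
after LOAD R5, [R6]: R5=M[0]=15
after XOR R5, 8: R5=15^8=7
after ADD R6, 4: R6=0+4=4
after SUB R1, 1: R1=9-1=8
CMP R1, 6  (cmp 8,6)
JGT loop: taken
after AND R5, 31: R5=7&31=7
after LOAD R5, [R6]: R5=M[4]=24
after XOR R5, 8: R5=24^8=16
after ADD R6, 4: R6=4+4=8
after SUB R1, 1: R1=8-1=7
CMP R1, 6  (cmp 7,6)
JGT loop: taken
after AND R5, 31: R5=16&31=16
after LOAD R5, [R6]: R5=M[8]=22
after XOR R5, 8: R5=22^8=30
after ADD R6, 4: R6=8+4=12
after SUB R1, 1: R1=7-1=6
CMP R1, 6  (cmp 6,6)
JGT loop: not taken
after MOD R5, 5: R5=30%5=0
halt.
Total executed instructions: 26.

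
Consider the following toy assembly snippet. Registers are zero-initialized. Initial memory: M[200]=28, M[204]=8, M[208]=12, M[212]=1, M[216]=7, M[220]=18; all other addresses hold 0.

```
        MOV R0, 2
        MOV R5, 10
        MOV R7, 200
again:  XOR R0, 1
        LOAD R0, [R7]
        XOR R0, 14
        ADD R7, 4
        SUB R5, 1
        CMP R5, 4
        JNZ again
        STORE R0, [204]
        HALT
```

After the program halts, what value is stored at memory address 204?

after MOV R0, 2: R0=2
after MOV R5, 10: R5=10
after MOV R7, 200: R7=200
after XOR R0, 1: R0=2^1=3
after LOAD R0, [R7]: R0=M[200]=28
after XOR R0, 14: R0=28^14=18
after ADD R7, 4: R7=200+4=204
after SUB R5, 1: R5=10-1=9
CMP R5, 4  (cmp 9,4)
JNZ again: taken
after XOR R0, 1: R0=18^1=19
after LOAD R0, [R7]: R0=M[204]=8
after XOR R0, 14: R0=8^14=6
after ADD R7, 4: R7=204+4=208
after SUB R5, 1: R5=9-1=8
CMP R5, 4  (cmp 8,4)
JNZ again: taken
after XOR R0, 1: R0=6^1=7
after LOAD R0, [R7]: R0=M[208]=12
after XOR R0, 14: R0=12^14=2
after ADD R7, 4: R7=208+4=212
after SUB R5, 1: R5=8-1=7
CMP R5, 4  (cmp 7,4)
JNZ again: taken
after XOR R0, 1: R0=2^1=3
after LOAD R0, [R7]: R0=M[212]=1
after XOR R0, 14: R0=1^14=15
after ADD R7, 4: R7=212+4=216
after SUB R5, 1: R5=7-1=6
CMP R5, 4  (cmp 6,4)
JNZ again: taken
after XOR R0, 1: R0=15^1=14
after LOAD R0, [R7]: R0=M[216]=7
after XOR R0, 14: R0=7^14=9
after ADD R7, 4: R7=216+4=220
after SUB R5, 1: R5=6-1=5
CMP R5, 4  (cmp 5,4)
JNZ again: taken
after XOR R0, 1: R0=9^1=8
after LOAD R0, [R7]: R0=M[220]=18
after XOR R0, 14: R0=18^14=28
after ADD R7, 4: R7=220+4=224
after SUB R5, 1: R5=5-1=4
CMP R5, 4  (cmp 4,4)
JNZ again: not taken
STORE R0, [204] → M[204]=28
halt.

28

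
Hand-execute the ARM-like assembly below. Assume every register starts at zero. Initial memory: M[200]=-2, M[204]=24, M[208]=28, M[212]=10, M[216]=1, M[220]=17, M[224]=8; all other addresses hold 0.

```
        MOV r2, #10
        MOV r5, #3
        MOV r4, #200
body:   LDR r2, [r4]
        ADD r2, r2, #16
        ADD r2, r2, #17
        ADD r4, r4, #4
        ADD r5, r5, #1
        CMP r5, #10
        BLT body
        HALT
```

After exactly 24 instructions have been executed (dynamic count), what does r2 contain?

61

MOV r2, #10 → r2=10
MOV r5, #3 → r5=3
MOV r4, #200 → r4=200
LDR r2, [r4] → r2=M[200]=-2
ADD r2, r2, #16 → r2=(-2)+16=14
ADD r2, r2, #17 → r2=14+17=31
ADD r4, r4, #4 → r4=200+4=204
ADD r5, r5, #1 → r5=3+1=4
CMP r5, #10  (cmp 4,10)
BLT body: taken
LDR r2, [r4] → r2=M[204]=24
ADD r2, r2, #16 → r2=24+16=40
ADD r2, r2, #17 → r2=40+17=57
ADD r4, r4, #4 → r4=204+4=208
ADD r5, r5, #1 → r5=4+1=5
CMP r5, #10  (cmp 5,10)
BLT body: taken
LDR r2, [r4] → r2=M[208]=28
ADD r2, r2, #16 → r2=28+16=44
ADD r2, r2, #17 → r2=44+17=61
ADD r4, r4, #4 → r4=208+4=212
ADD r5, r5, #1 → r5=5+1=6
CMP r5, #10  (cmp 6,10)
BLT body: taken
After step 24: r2 = 61.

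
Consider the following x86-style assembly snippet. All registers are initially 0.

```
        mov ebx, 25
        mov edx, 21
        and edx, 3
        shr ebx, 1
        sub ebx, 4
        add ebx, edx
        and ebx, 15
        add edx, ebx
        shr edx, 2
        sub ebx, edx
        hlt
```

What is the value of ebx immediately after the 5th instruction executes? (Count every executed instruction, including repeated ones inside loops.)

ebx=25
edx=21
edx=21&3=1
ebx=25>>1=12
ebx=12-4=8
After step 5: ebx = 8.

8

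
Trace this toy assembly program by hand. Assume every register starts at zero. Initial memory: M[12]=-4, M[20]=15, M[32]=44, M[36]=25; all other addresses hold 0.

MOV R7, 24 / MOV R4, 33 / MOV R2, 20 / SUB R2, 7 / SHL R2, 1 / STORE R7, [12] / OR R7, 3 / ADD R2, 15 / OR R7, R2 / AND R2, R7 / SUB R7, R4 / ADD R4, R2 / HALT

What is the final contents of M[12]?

MOV R7, 24 → R7=24
MOV R4, 33 → R4=33
MOV R2, 20 → R2=20
SUB R2, 7 → R2=20-7=13
SHL R2, 1 → R2=13<<1=26
STORE R7, [12] → M[12]=24
OR R7, 3 → R7=24|3=27
ADD R2, 15 → R2=26+15=41
OR R7, R2 → R7=27|41=59
AND R2, R7 → R2=41&59=41
SUB R7, R4 → R7=59-33=26
ADD R4, R2 → R4=33+41=74
halt.

24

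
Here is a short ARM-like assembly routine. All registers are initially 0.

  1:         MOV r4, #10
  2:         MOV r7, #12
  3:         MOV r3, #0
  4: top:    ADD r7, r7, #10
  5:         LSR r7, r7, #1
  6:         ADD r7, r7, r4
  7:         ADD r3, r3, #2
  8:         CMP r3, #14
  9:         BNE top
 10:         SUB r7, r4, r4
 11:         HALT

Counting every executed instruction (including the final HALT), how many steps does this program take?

after MOV r4, #10: r4=10
after MOV r7, #12: r7=12
after MOV r3, #0: r3=0
after ADD r7, r7, #10: r7=12+10=22
after LSR r7, r7, #1: r7=22>>1=11
after ADD r7, r7, r4: r7=11+10=21
after ADD r3, r3, #2: r3=0+2=2
CMP r3, #14  (cmp 2,14)
BNE top: taken
after ADD r7, r7, #10: r7=21+10=31
after LSR r7, r7, #1: r7=31>>1=15
after ADD r7, r7, r4: r7=15+10=25
after ADD r3, r3, #2: r3=2+2=4
CMP r3, #14  (cmp 4,14)
BNE top: taken
after ADD r7, r7, #10: r7=25+10=35
after LSR r7, r7, #1: r7=35>>1=17
after ADD r7, r7, r4: r7=17+10=27
after ADD r3, r3, #2: r3=4+2=6
CMP r3, #14  (cmp 6,14)
BNE top: taken
after ADD r7, r7, #10: r7=27+10=37
after LSR r7, r7, #1: r7=37>>1=18
after ADD r7, r7, r4: r7=18+10=28
after ADD r3, r3, #2: r3=6+2=8
CMP r3, #14  (cmp 8,14)
BNE top: taken
after ADD r7, r7, #10: r7=28+10=38
after LSR r7, r7, #1: r7=38>>1=19
after ADD r7, r7, r4: r7=19+10=29
after ADD r3, r3, #2: r3=8+2=10
CMP r3, #14  (cmp 10,14)
BNE top: taken
after ADD r7, r7, #10: r7=29+10=39
after LSR r7, r7, #1: r7=39>>1=19
after ADD r7, r7, r4: r7=19+10=29
after ADD r3, r3, #2: r3=10+2=12
CMP r3, #14  (cmp 12,14)
BNE top: taken
after ADD r7, r7, #10: r7=29+10=39
after LSR r7, r7, #1: r7=39>>1=19
after ADD r7, r7, r4: r7=19+10=29
after ADD r3, r3, #2: r3=12+2=14
CMP r3, #14  (cmp 14,14)
BNE top: not taken
after SUB r7, r4, r4: r7=10-10=0
halt.
Total executed instructions: 47.

47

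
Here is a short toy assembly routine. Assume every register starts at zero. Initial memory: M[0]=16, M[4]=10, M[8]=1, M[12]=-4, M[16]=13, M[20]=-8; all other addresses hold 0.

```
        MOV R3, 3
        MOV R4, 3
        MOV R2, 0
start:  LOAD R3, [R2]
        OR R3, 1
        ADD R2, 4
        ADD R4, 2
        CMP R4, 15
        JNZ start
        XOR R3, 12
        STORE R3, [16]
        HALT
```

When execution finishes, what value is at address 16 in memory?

MOV R3, 3 → R3=3
MOV R4, 3 → R4=3
MOV R2, 0 → R2=0
LOAD R3, [R2] → R3=M[0]=16
OR R3, 1 → R3=16|1=17
ADD R2, 4 → R2=0+4=4
ADD R4, 2 → R4=3+2=5
CMP R4, 15  (cmp 5,15)
JNZ start: taken
LOAD R3, [R2] → R3=M[4]=10
OR R3, 1 → R3=10|1=11
ADD R2, 4 → R2=4+4=8
ADD R4, 2 → R4=5+2=7
CMP R4, 15  (cmp 7,15)
JNZ start: taken
LOAD R3, [R2] → R3=M[8]=1
OR R3, 1 → R3=1|1=1
ADD R2, 4 → R2=8+4=12
ADD R4, 2 → R4=7+2=9
CMP R4, 15  (cmp 9,15)
JNZ start: taken
LOAD R3, [R2] → R3=M[12]=-4
OR R3, 1 → R3=(-4)|1=-3
ADD R2, 4 → R2=12+4=16
ADD R4, 2 → R4=9+2=11
CMP R4, 15  (cmp 11,15)
JNZ start: taken
LOAD R3, [R2] → R3=M[16]=13
OR R3, 1 → R3=13|1=13
ADD R2, 4 → R2=16+4=20
ADD R4, 2 → R4=11+2=13
CMP R4, 15  (cmp 13,15)
JNZ start: taken
LOAD R3, [R2] → R3=M[20]=-8
OR R3, 1 → R3=(-8)|1=-7
ADD R2, 4 → R2=20+4=24
ADD R4, 2 → R4=13+2=15
CMP R4, 15  (cmp 15,15)
JNZ start: not taken
XOR R3, 12 → R3=(-7)^12=-11
STORE R3, [16] → M[16]=-11
halt.

-11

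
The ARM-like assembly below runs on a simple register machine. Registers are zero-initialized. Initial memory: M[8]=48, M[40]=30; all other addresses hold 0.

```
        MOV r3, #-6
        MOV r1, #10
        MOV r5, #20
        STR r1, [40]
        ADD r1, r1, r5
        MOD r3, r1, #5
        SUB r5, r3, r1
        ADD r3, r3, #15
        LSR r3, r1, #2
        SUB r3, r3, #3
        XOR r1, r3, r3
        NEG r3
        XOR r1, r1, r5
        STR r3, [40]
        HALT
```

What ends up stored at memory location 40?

MOV r3, #-6 → r3=-6
MOV r1, #10 → r1=10
MOV r5, #20 → r5=20
STR r1, [40] → M[40]=10
ADD r1, r1, r5 → r1=10+20=30
MOD r3, r1, #5 → r3=30%5=0
SUB r5, r3, r1 → r5=0-30=-30
ADD r3, r3, #15 → r3=0+15=15
LSR r3, r1, #2 → r3=30>>2=7
SUB r3, r3, #3 → r3=7-3=4
XOR r1, r3, r3 → r1=4^4=0
NEG r3 → r3=-(4)=-4
XOR r1, r1, r5 → r1=0^(-30)=-30
STR r3, [40] → M[40]=-4
halt.

-4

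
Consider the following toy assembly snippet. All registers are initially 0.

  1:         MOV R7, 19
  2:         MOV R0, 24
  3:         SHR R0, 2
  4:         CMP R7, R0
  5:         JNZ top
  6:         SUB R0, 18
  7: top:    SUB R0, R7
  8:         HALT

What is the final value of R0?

R7=19
R0=24
R0=24>>2=6
CMP R7, R0  (cmp 19,6)
JNZ top: taken
R0=6-19=-13
halt.

-13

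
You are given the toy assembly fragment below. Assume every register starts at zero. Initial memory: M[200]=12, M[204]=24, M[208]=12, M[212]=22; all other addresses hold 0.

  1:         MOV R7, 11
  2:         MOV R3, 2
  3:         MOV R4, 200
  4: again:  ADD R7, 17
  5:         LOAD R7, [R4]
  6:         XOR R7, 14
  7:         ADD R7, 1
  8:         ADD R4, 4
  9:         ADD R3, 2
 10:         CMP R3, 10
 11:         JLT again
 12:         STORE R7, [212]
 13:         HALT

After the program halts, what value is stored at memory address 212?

25

after MOV R7, 11: R7=11
after MOV R3, 2: R3=2
after MOV R4, 200: R4=200
after ADD R7, 17: R7=11+17=28
after LOAD R7, [R4]: R7=M[200]=12
after XOR R7, 14: R7=12^14=2
after ADD R7, 1: R7=2+1=3
after ADD R4, 4: R4=200+4=204
after ADD R3, 2: R3=2+2=4
CMP R3, 10  (cmp 4,10)
JLT again: taken
after ADD R7, 17: R7=3+17=20
after LOAD R7, [R4]: R7=M[204]=24
after XOR R7, 14: R7=24^14=22
after ADD R7, 1: R7=22+1=23
after ADD R4, 4: R4=204+4=208
after ADD R3, 2: R3=4+2=6
CMP R3, 10  (cmp 6,10)
JLT again: taken
after ADD R7, 17: R7=23+17=40
after LOAD R7, [R4]: R7=M[208]=12
after XOR R7, 14: R7=12^14=2
after ADD R7, 1: R7=2+1=3
after ADD R4, 4: R4=208+4=212
after ADD R3, 2: R3=6+2=8
CMP R3, 10  (cmp 8,10)
JLT again: taken
after ADD R7, 17: R7=3+17=20
after LOAD R7, [R4]: R7=M[212]=22
after XOR R7, 14: R7=22^14=24
after ADD R7, 1: R7=24+1=25
after ADD R4, 4: R4=212+4=216
after ADD R3, 2: R3=8+2=10
CMP R3, 10  (cmp 10,10)
JLT again: not taken
STORE R7, [212] → M[212]=25
halt.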